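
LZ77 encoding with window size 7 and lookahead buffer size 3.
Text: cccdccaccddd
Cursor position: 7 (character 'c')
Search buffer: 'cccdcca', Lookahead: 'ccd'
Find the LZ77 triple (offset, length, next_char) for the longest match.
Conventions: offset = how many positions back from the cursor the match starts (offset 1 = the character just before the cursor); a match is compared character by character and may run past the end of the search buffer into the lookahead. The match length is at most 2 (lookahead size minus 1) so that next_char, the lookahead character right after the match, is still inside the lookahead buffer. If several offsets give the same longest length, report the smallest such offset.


Try each offset into the search buffer:
  offset=1 (pos 6, char 'a'): match length 0
  offset=2 (pos 5, char 'c'): match length 1
  offset=3 (pos 4, char 'c'): match length 2
  offset=4 (pos 3, char 'd'): match length 0
  offset=5 (pos 2, char 'c'): match length 1
  offset=6 (pos 1, char 'c'): match length 2
  offset=7 (pos 0, char 'c'): match length 2
Longest match has length 2, found at offsets 3, 6, 7; take the smallest, offset 3.
next_char = character at position 7 + 2 = 9 -> 'd'

Best match: offset=3, length=2 (matching 'cc' starting at position 4)
LZ77 triple: (3, 2, 'd')


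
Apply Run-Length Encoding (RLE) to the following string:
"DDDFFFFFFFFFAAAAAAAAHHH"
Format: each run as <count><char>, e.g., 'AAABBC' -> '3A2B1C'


Scanning runs left to right:
  i=0: run of 'D' x 3 -> '3D'
  i=3: run of 'F' x 9 -> '9F'
  i=12: run of 'A' x 8 -> '8A'
  i=20: run of 'H' x 3 -> '3H'

RLE = 3D9F8A3H


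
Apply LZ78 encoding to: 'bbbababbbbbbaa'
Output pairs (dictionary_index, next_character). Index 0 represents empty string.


LZ78 encoding steps:
Dictionary: {0: ''}
Step 1: w='' (idx 0), next='b' -> output (0, 'b'), add 'b' as idx 1
Step 2: w='b' (idx 1), next='b' -> output (1, 'b'), add 'bb' as idx 2
Step 3: w='' (idx 0), next='a' -> output (0, 'a'), add 'a' as idx 3
Step 4: w='b' (idx 1), next='a' -> output (1, 'a'), add 'ba' as idx 4
Step 5: w='bb' (idx 2), next='b' -> output (2, 'b'), add 'bbb' as idx 5
Step 6: w='bbb' (idx 5), next='a' -> output (5, 'a'), add 'bbba' as idx 6
Step 7: w='a' (idx 3), end of input -> output (3, '')


Encoded: [(0, 'b'), (1, 'b'), (0, 'a'), (1, 'a'), (2, 'b'), (5, 'a'), (3, '')]


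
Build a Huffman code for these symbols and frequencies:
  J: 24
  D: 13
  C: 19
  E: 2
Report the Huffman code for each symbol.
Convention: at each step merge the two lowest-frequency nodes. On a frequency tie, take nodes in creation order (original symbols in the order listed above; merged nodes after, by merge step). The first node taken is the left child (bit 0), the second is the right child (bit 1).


Huffman tree construction:
Step 1: Merge E(2) + D(13) = 15
Step 2: Merge (E+D)(15) + C(19) = 34
Step 3: Merge J(24) + ((E+D)+C)(34) = 58
Read each symbol's code off the tree from the root (left child = 0, right child = 1).

Codes:
  J: 0 (length 1)
  D: 101 (length 3)
  C: 11 (length 2)
  E: 100 (length 3)
Average code length: 107/58 = 1.8448 bits/symbol


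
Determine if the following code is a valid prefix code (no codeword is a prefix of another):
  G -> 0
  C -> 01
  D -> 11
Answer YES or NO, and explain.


Checking each pair (does one codeword prefix another?):
  G='0' vs C='01': prefix -- VIOLATION

NO -- this is NOT a valid prefix code. G (0) is a prefix of C (01).


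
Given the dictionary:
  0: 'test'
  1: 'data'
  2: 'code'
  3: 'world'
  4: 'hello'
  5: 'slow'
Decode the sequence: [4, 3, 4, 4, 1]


Look up each index in the dictionary:
  4 -> 'hello'
  3 -> 'world'
  4 -> 'hello'
  4 -> 'hello'
  1 -> 'data'

Decoded: "hello world hello hello data"


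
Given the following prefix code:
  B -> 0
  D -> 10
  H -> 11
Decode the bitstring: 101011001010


Decoding step by step:
Bits 10 -> D
Bits 10 -> D
Bits 11 -> H
Bits 0 -> B
Bits 0 -> B
Bits 10 -> D
Bits 10 -> D


Decoded message: DDHBBDD


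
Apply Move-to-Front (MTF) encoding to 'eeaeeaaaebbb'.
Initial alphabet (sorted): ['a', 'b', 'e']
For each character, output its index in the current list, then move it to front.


MTF encoding:
'e': index 2 in ['a', 'b', 'e'] -> ['e', 'a', 'b']
'e': index 0 in ['e', 'a', 'b'] -> ['e', 'a', 'b']
'a': index 1 in ['e', 'a', 'b'] -> ['a', 'e', 'b']
'e': index 1 in ['a', 'e', 'b'] -> ['e', 'a', 'b']
'e': index 0 in ['e', 'a', 'b'] -> ['e', 'a', 'b']
'a': index 1 in ['e', 'a', 'b'] -> ['a', 'e', 'b']
'a': index 0 in ['a', 'e', 'b'] -> ['a', 'e', 'b']
'a': index 0 in ['a', 'e', 'b'] -> ['a', 'e', 'b']
'e': index 1 in ['a', 'e', 'b'] -> ['e', 'a', 'b']
'b': index 2 in ['e', 'a', 'b'] -> ['b', 'e', 'a']
'b': index 0 in ['b', 'e', 'a'] -> ['b', 'e', 'a']
'b': index 0 in ['b', 'e', 'a'] -> ['b', 'e', 'a']


Output: [2, 0, 1, 1, 0, 1, 0, 0, 1, 2, 0, 0]


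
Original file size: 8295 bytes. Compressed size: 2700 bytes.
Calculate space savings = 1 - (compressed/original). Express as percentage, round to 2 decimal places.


ratio = compressed/original = 2700/8295 = 0.325497
savings = 1 - ratio = 1 - 0.325497 = 0.674503
as a percentage: 0.674503 * 100 = 67.45%

Space savings = 1 - 2700/8295 = 67.45%


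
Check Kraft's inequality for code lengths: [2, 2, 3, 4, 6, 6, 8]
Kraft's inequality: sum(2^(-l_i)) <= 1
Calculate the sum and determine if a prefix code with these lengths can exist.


Sum = 2^(-2) + 2^(-2) + 2^(-3) + 2^(-4) + 2^(-6) + 2^(-6) + 2^(-8)
    = 0.25 + 0.25 + 0.125 + 0.0625 + 0.015625 + 0.015625 + 0.00390625
    = 185/256 = 0.72265625
Since 0.72265625 <= 1, Kraft's inequality IS satisfied.
A prefix code with these lengths CAN exist.

Kraft sum = 0.72265625. Satisfied.


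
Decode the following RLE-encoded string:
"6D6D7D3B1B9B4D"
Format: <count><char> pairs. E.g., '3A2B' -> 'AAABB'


Expanding each <count><char> pair:
  6D -> 'DDDDDD'
  6D -> 'DDDDDD'
  7D -> 'DDDDDDD'
  3B -> 'BBB'
  1B -> 'B'
  9B -> 'BBBBBBBBB'
  4D -> 'DDDD'

Decoded = DDDDDDDDDDDDDDDDDDDBBBBBBBBBBBBBDDDD


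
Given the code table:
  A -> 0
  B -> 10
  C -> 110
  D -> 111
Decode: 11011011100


Decoding:
110 -> C
110 -> C
111 -> D
0 -> A
0 -> A


Result: CCDAA


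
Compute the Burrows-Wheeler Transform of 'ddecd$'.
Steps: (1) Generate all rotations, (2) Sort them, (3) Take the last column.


Rotations (sorted):
  0: $ddecd -> last char: d
  1: cd$dde -> last char: e
  2: d$ddec -> last char: c
  3: ddecd$ -> last char: $
  4: decd$d -> last char: d
  5: ecd$dd -> last char: d


BWT = dec$dd


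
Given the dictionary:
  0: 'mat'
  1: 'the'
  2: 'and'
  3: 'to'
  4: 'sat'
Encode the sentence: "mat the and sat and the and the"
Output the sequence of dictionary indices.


Look up each word in the dictionary:
  'mat' -> 0
  'the' -> 1
  'and' -> 2
  'sat' -> 4
  'and' -> 2
  'the' -> 1
  'and' -> 2
  'the' -> 1

Encoded: [0, 1, 2, 4, 2, 1, 2, 1]


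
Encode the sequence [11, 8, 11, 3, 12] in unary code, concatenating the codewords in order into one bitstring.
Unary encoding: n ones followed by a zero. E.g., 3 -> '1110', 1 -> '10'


Encode each number as n ones followed by a terminating 0:
  11 -> 111111111110 (12 bits)
  8 -> 111111110 (9 bits)
  11 -> 111111111110 (12 bits)
  3 -> 1110 (4 bits)
  12 -> 1111111111110 (13 bits)
Total length = 12 + 9 + 12 + 4 + 13 = 50 bits.

Unary([11, 8, 11, 3, 12]) = 11111111111011111111011111111111011101111111111110 (50 bits)


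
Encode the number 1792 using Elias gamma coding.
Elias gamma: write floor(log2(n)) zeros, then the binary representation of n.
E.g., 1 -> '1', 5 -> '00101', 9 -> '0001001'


num_bits = floor(log2(1792)) + 1 = 11
leading_zeros = num_bits - 1 = 10
binary(1792) = 11100000000

Elias gamma(1792) = '0000000000' + '11100000000' = 000000000011100000000 (21 bits)


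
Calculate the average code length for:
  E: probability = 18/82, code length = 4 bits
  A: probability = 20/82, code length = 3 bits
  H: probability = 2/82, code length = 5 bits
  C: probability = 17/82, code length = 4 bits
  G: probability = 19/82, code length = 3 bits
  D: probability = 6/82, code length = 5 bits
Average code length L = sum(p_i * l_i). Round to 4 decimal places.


Weighted contributions p_i * l_i:
  E: (18/82) * 4 = 72/82
  A: (20/82) * 3 = 60/82
  H: (2/82) * 5 = 10/82
  C: (17/82) * 4 = 68/82
  G: (19/82) * 3 = 57/82
  D: (6/82) * 5 = 30/82
Sum = (72 + 60 + 10 + 68 + 57 + 30)/82 = 297/82

L = 297/82 = 3.6220 bits/symbol


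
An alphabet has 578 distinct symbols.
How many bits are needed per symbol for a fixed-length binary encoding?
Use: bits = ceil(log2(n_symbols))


log2(578) = 9.1749
Bracket: 2^9 = 512 < 578 <= 2^10 = 1024
So ceil(log2(578)) = 10

bits = ceil(log2(578)) = ceil(9.1749) = 10 bits


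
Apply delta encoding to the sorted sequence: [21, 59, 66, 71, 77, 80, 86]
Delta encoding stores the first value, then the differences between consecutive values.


First value: 21
Deltas:
  59 - 21 = 38
  66 - 59 = 7
  71 - 66 = 5
  77 - 71 = 6
  80 - 77 = 3
  86 - 80 = 6


Delta encoded: [21, 38, 7, 5, 6, 3, 6]


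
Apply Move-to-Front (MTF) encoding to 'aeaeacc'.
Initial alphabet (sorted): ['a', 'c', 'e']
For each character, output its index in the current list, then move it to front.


MTF encoding:
'a': index 0 in ['a', 'c', 'e'] -> ['a', 'c', 'e']
'e': index 2 in ['a', 'c', 'e'] -> ['e', 'a', 'c']
'a': index 1 in ['e', 'a', 'c'] -> ['a', 'e', 'c']
'e': index 1 in ['a', 'e', 'c'] -> ['e', 'a', 'c']
'a': index 1 in ['e', 'a', 'c'] -> ['a', 'e', 'c']
'c': index 2 in ['a', 'e', 'c'] -> ['c', 'a', 'e']
'c': index 0 in ['c', 'a', 'e'] -> ['c', 'a', 'e']


Output: [0, 2, 1, 1, 1, 2, 0]


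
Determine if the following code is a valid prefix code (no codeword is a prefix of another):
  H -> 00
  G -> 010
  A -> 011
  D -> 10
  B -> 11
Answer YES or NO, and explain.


Checking each pair (does one codeword prefix another?):
  H='00' vs G='010': no prefix
  H='00' vs A='011': no prefix
  H='00' vs D='10': no prefix
  H='00' vs B='11': no prefix
  G='010' vs H='00': no prefix
  G='010' vs A='011': no prefix
  G='010' vs D='10': no prefix
  G='010' vs B='11': no prefix
  A='011' vs H='00': no prefix
  A='011' vs G='010': no prefix
  A='011' vs D='10': no prefix
  A='011' vs B='11': no prefix
  D='10' vs H='00': no prefix
  D='10' vs G='010': no prefix
  D='10' vs A='011': no prefix
  D='10' vs B='11': no prefix
  B='11' vs H='00': no prefix
  B='11' vs G='010': no prefix
  B='11' vs A='011': no prefix
  B='11' vs D='10': no prefix
No violation found over all pairs.

YES -- this is a valid prefix code. No codeword is a prefix of any other codeword.


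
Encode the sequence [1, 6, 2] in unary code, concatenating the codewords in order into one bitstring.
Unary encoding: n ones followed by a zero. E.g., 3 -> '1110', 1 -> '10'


Encode each number as n ones followed by a terminating 0:
  1 -> 10 (2 bits)
  6 -> 1111110 (7 bits)
  2 -> 110 (3 bits)
Total length = 2 + 7 + 3 = 12 bits.

Unary([1, 6, 2]) = 101111110110 (12 bits)


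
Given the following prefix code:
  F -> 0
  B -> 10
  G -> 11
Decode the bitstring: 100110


Decoding step by step:
Bits 10 -> B
Bits 0 -> F
Bits 11 -> G
Bits 0 -> F


Decoded message: BFGF


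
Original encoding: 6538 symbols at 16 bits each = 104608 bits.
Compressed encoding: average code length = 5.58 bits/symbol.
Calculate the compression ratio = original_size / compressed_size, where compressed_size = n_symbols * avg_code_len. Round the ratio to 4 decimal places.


original_size = n_symbols * orig_bits = 6538 * 16 = 104608 bits
compressed_size = n_symbols * avg_code_len = 6538 * 5.58 = 36482.04 bits
ratio = original_size / compressed_size = 104608 / 36482.04 = 2.8674

Compression ratio = 2.8674


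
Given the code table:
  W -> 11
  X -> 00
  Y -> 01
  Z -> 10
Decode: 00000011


Decoding:
00 -> X
00 -> X
00 -> X
11 -> W


Result: XXXW


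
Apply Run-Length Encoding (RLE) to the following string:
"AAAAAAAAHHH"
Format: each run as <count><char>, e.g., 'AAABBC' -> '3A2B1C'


Scanning runs left to right:
  i=0: run of 'A' x 8 -> '8A'
  i=8: run of 'H' x 3 -> '3H'

RLE = 8A3H


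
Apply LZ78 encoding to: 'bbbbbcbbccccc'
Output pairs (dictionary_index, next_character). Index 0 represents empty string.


LZ78 encoding steps:
Dictionary: {0: ''}
Step 1: w='' (idx 0), next='b' -> output (0, 'b'), add 'b' as idx 1
Step 2: w='b' (idx 1), next='b' -> output (1, 'b'), add 'bb' as idx 2
Step 3: w='bb' (idx 2), next='c' -> output (2, 'c'), add 'bbc' as idx 3
Step 4: w='bbc' (idx 3), next='c' -> output (3, 'c'), add 'bbcc' as idx 4
Step 5: w='' (idx 0), next='c' -> output (0, 'c'), add 'c' as idx 5
Step 6: w='c' (idx 5), next='c' -> output (5, 'c'), add 'cc' as idx 6


Encoded: [(0, 'b'), (1, 'b'), (2, 'c'), (3, 'c'), (0, 'c'), (5, 'c')]


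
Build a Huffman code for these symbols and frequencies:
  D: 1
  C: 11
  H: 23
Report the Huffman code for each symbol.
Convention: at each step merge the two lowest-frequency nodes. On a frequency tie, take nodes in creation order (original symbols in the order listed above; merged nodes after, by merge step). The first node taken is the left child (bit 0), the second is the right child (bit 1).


Huffman tree construction:
Step 1: Merge D(1) + C(11) = 12
Step 2: Merge (D+C)(12) + H(23) = 35
Read each symbol's code off the tree from the root (left child = 0, right child = 1).

Codes:
  D: 00 (length 2)
  C: 01 (length 2)
  H: 1 (length 1)
Average code length: 47/35 = 1.3429 bits/symbol


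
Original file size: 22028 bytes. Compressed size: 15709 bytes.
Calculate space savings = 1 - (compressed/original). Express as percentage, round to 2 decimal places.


ratio = compressed/original = 15709/22028 = 0.713138
savings = 1 - ratio = 1 - 0.713138 = 0.286862
as a percentage: 0.286862 * 100 = 28.69%

Space savings = 1 - 15709/22028 = 28.69%


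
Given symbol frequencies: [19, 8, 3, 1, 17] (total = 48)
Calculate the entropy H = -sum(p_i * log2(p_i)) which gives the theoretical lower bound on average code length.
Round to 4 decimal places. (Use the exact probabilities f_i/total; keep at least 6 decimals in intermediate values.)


Per-symbol terms -p_i * log2(p_i) with p_i = f_i/48:
  p = 19/48 = 0.395833: log2(p) = -1.337035, -p*log2(p) = 0.529243
  p = 8/48 = 0.166667: log2(p) = -2.584963, -p*log2(p) = 0.430827
  p = 3/48 = 0.062500: log2(p) = -4.000000, -p*log2(p) = 0.250000
  p = 1/48 = 0.020833: log2(p) = -5.584963, -p*log2(p) = 0.116353
  p = 17/48 = 0.354167: log2(p) = -1.497500, -p*log2(p) = 0.530364
H = 0.529243 + 0.430827 + 0.250000 + 0.116353 + 0.530364 = 1.856787

H = 1.8568 bits/symbol


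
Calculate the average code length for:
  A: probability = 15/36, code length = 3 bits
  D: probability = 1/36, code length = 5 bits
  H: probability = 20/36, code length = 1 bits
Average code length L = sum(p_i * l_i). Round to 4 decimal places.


Weighted contributions p_i * l_i:
  A: (15/36) * 3 = 45/36
  D: (1/36) * 5 = 5/36
  H: (20/36) * 1 = 20/36
Sum = (45 + 5 + 20)/36 = 70/36

L = 70/36 = 1.9444 bits/symbol


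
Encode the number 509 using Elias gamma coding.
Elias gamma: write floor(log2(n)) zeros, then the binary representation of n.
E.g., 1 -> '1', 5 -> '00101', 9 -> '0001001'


num_bits = floor(log2(509)) + 1 = 9
leading_zeros = num_bits - 1 = 8
binary(509) = 111111101

Elias gamma(509) = '00000000' + '111111101' = 00000000111111101 (17 bits)


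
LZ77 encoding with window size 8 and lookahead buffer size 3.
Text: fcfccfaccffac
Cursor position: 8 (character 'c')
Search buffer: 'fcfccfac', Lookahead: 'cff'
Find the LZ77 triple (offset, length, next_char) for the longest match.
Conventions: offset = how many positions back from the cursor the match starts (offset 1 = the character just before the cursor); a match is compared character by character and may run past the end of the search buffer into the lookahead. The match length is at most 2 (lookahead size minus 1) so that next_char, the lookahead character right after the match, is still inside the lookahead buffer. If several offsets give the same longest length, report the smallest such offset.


Try each offset into the search buffer:
  offset=1 (pos 7, char 'c'): match length 1
  offset=2 (pos 6, char 'a'): match length 0
  offset=3 (pos 5, char 'f'): match length 0
  offset=4 (pos 4, char 'c'): match length 2
  offset=5 (pos 3, char 'c'): match length 1
  offset=6 (pos 2, char 'f'): match length 0
  offset=7 (pos 1, char 'c'): match length 2
  offset=8 (pos 0, char 'f'): match length 0
Longest match has length 2, found at offsets 4, 7; take the smallest, offset 4.
next_char = character at position 8 + 2 = 10 -> 'f'

Best match: offset=4, length=2 (matching 'cf' starting at position 4)
LZ77 triple: (4, 2, 'f')


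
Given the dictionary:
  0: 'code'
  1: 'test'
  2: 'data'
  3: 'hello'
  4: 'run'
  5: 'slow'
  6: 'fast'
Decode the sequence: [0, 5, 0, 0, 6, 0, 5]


Look up each index in the dictionary:
  0 -> 'code'
  5 -> 'slow'
  0 -> 'code'
  0 -> 'code'
  6 -> 'fast'
  0 -> 'code'
  5 -> 'slow'

Decoded: "code slow code code fast code slow"


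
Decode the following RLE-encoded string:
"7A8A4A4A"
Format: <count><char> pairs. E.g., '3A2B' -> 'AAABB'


Expanding each <count><char> pair:
  7A -> 'AAAAAAA'
  8A -> 'AAAAAAAA'
  4A -> 'AAAA'
  4A -> 'AAAA'

Decoded = AAAAAAAAAAAAAAAAAAAAAAA


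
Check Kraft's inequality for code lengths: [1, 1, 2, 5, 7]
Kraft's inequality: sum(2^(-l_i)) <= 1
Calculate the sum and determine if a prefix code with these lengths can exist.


Sum = 2^(-1) + 2^(-1) + 2^(-2) + 2^(-5) + 2^(-7)
    = 0.5 + 0.5 + 0.25 + 0.03125 + 0.0078125
    = 165/128 = 1.2890625
Since 1.2890625 > 1, Kraft's inequality is NOT satisfied.
A prefix code with these lengths CANNOT exist.

Kraft sum = 1.2890625. Not satisfied.


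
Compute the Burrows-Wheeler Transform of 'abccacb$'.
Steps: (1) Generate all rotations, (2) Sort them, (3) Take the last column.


Rotations (sorted):
  0: $abccacb -> last char: b
  1: abccacb$ -> last char: $
  2: acb$abcc -> last char: c
  3: b$abccac -> last char: c
  4: bccacb$a -> last char: a
  5: cacb$abc -> last char: c
  6: cb$abcca -> last char: a
  7: ccacb$ab -> last char: b


BWT = b$ccacab


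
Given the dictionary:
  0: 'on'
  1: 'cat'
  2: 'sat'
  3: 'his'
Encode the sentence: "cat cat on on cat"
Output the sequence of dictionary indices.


Look up each word in the dictionary:
  'cat' -> 1
  'cat' -> 1
  'on' -> 0
  'on' -> 0
  'cat' -> 1

Encoded: [1, 1, 0, 0, 1]


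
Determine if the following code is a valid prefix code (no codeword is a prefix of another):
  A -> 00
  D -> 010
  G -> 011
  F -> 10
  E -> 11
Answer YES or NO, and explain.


Checking each pair (does one codeword prefix another?):
  A='00' vs D='010': no prefix
  A='00' vs G='011': no prefix
  A='00' vs F='10': no prefix
  A='00' vs E='11': no prefix
  D='010' vs A='00': no prefix
  D='010' vs G='011': no prefix
  D='010' vs F='10': no prefix
  D='010' vs E='11': no prefix
  G='011' vs A='00': no prefix
  G='011' vs D='010': no prefix
  G='011' vs F='10': no prefix
  G='011' vs E='11': no prefix
  F='10' vs A='00': no prefix
  F='10' vs D='010': no prefix
  F='10' vs G='011': no prefix
  F='10' vs E='11': no prefix
  E='11' vs A='00': no prefix
  E='11' vs D='010': no prefix
  E='11' vs G='011': no prefix
  E='11' vs F='10': no prefix
No violation found over all pairs.

YES -- this is a valid prefix code. No codeword is a prefix of any other codeword.


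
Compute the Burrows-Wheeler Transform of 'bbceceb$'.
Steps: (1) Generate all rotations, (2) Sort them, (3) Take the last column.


Rotations (sorted):
  0: $bbceceb -> last char: b
  1: b$bbcece -> last char: e
  2: bbceceb$ -> last char: $
  3: bceceb$b -> last char: b
  4: ceb$bbce -> last char: e
  5: ceceb$bb -> last char: b
  6: eb$bbcec -> last char: c
  7: eceb$bbc -> last char: c


BWT = be$bebcc


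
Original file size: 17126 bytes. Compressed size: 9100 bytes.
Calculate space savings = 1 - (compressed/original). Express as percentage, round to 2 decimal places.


ratio = compressed/original = 9100/17126 = 0.531356
savings = 1 - ratio = 1 - 0.531356 = 0.468644
as a percentage: 0.468644 * 100 = 46.86%

Space savings = 1 - 9100/17126 = 46.86%


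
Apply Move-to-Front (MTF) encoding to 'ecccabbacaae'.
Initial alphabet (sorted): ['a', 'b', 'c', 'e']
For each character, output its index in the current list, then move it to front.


MTF encoding:
'e': index 3 in ['a', 'b', 'c', 'e'] -> ['e', 'a', 'b', 'c']
'c': index 3 in ['e', 'a', 'b', 'c'] -> ['c', 'e', 'a', 'b']
'c': index 0 in ['c', 'e', 'a', 'b'] -> ['c', 'e', 'a', 'b']
'c': index 0 in ['c', 'e', 'a', 'b'] -> ['c', 'e', 'a', 'b']
'a': index 2 in ['c', 'e', 'a', 'b'] -> ['a', 'c', 'e', 'b']
'b': index 3 in ['a', 'c', 'e', 'b'] -> ['b', 'a', 'c', 'e']
'b': index 0 in ['b', 'a', 'c', 'e'] -> ['b', 'a', 'c', 'e']
'a': index 1 in ['b', 'a', 'c', 'e'] -> ['a', 'b', 'c', 'e']
'c': index 2 in ['a', 'b', 'c', 'e'] -> ['c', 'a', 'b', 'e']
'a': index 1 in ['c', 'a', 'b', 'e'] -> ['a', 'c', 'b', 'e']
'a': index 0 in ['a', 'c', 'b', 'e'] -> ['a', 'c', 'b', 'e']
'e': index 3 in ['a', 'c', 'b', 'e'] -> ['e', 'a', 'c', 'b']


Output: [3, 3, 0, 0, 2, 3, 0, 1, 2, 1, 0, 3]


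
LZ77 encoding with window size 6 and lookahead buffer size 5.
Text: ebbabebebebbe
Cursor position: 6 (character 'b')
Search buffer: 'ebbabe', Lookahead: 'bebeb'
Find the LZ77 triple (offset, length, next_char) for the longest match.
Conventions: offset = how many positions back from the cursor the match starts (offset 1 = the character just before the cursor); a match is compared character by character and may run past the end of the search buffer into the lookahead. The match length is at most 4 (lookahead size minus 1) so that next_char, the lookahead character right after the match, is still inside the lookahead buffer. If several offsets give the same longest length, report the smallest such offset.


Try each offset into the search buffer:
  offset=1 (pos 5, char 'e'): match length 0
  offset=2 (pos 4, char 'b'): match length 4
  offset=3 (pos 3, char 'a'): match length 0
  offset=4 (pos 2, char 'b'): match length 1
  offset=5 (pos 1, char 'b'): match length 1
  offset=6 (pos 0, char 'e'): match length 0
Longest match has length 4 at offset 2.
next_char = character at position 6 + 4 = 10 -> 'b'

Best match: offset=2, length=4 (matching 'bebe' starting at position 4)
LZ77 triple: (2, 4, 'b')


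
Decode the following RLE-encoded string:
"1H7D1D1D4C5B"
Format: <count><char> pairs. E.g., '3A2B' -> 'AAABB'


Expanding each <count><char> pair:
  1H -> 'H'
  7D -> 'DDDDDDD'
  1D -> 'D'
  1D -> 'D'
  4C -> 'CCCC'
  5B -> 'BBBBB'

Decoded = HDDDDDDDDDCCCCBBBBB


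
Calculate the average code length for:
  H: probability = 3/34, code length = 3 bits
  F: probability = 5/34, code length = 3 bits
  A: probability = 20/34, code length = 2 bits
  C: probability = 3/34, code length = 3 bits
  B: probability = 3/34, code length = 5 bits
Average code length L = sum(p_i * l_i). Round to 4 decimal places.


Weighted contributions p_i * l_i:
  H: (3/34) * 3 = 9/34
  F: (5/34) * 3 = 15/34
  A: (20/34) * 2 = 40/34
  C: (3/34) * 3 = 9/34
  B: (3/34) * 5 = 15/34
Sum = (9 + 15 + 40 + 9 + 15)/34 = 88/34

L = 88/34 = 2.5882 bits/symbol


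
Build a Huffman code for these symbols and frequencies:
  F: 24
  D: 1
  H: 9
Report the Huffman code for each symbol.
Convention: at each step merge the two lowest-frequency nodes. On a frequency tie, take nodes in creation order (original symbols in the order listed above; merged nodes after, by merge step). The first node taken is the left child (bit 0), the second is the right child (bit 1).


Huffman tree construction:
Step 1: Merge D(1) + H(9) = 10
Step 2: Merge (D+H)(10) + F(24) = 34
Read each symbol's code off the tree from the root (left child = 0, right child = 1).

Codes:
  F: 1 (length 1)
  D: 00 (length 2)
  H: 01 (length 2)
Average code length: 44/34 = 1.2941 bits/symbol


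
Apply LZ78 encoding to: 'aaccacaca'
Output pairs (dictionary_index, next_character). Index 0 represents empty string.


LZ78 encoding steps:
Dictionary: {0: ''}
Step 1: w='' (idx 0), next='a' -> output (0, 'a'), add 'a' as idx 1
Step 2: w='a' (idx 1), next='c' -> output (1, 'c'), add 'ac' as idx 2
Step 3: w='' (idx 0), next='c' -> output (0, 'c'), add 'c' as idx 3
Step 4: w='ac' (idx 2), next='a' -> output (2, 'a'), add 'aca' as idx 4
Step 5: w='c' (idx 3), next='a' -> output (3, 'a'), add 'ca' as idx 5


Encoded: [(0, 'a'), (1, 'c'), (0, 'c'), (2, 'a'), (3, 'a')]


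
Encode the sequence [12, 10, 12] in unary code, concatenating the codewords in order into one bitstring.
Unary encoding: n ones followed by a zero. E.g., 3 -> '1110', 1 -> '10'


Encode each number as n ones followed by a terminating 0:
  12 -> 1111111111110 (13 bits)
  10 -> 11111111110 (11 bits)
  12 -> 1111111111110 (13 bits)
Total length = 13 + 11 + 13 = 37 bits.

Unary([12, 10, 12]) = 1111111111110111111111101111111111110 (37 bits)


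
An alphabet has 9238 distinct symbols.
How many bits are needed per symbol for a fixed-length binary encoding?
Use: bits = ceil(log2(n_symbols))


log2(9238) = 13.1734
Bracket: 2^13 = 8192 < 9238 <= 2^14 = 16384
So ceil(log2(9238)) = 14

bits = ceil(log2(9238)) = ceil(13.1734) = 14 bits


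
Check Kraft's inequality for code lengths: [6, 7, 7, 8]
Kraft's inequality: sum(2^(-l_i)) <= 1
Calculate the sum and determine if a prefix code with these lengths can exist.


Sum = 2^(-6) + 2^(-7) + 2^(-7) + 2^(-8)
    = 0.015625 + 0.0078125 + 0.0078125 + 0.00390625
    = 9/256 = 0.03515625
Since 0.03515625 <= 1, Kraft's inequality IS satisfied.
A prefix code with these lengths CAN exist.

Kraft sum = 0.03515625. Satisfied.


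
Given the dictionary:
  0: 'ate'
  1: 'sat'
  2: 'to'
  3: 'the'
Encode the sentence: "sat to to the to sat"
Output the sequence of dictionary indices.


Look up each word in the dictionary:
  'sat' -> 1
  'to' -> 2
  'to' -> 2
  'the' -> 3
  'to' -> 2
  'sat' -> 1

Encoded: [1, 2, 2, 3, 2, 1]


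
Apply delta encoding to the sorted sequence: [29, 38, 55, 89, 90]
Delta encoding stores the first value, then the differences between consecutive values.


First value: 29
Deltas:
  38 - 29 = 9
  55 - 38 = 17
  89 - 55 = 34
  90 - 89 = 1


Delta encoded: [29, 9, 17, 34, 1]


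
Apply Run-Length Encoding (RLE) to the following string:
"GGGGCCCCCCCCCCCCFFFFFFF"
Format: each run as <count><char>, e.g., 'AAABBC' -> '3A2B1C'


Scanning runs left to right:
  i=0: run of 'G' x 4 -> '4G'
  i=4: run of 'C' x 12 -> '12C'
  i=16: run of 'F' x 7 -> '7F'

RLE = 4G12C7F


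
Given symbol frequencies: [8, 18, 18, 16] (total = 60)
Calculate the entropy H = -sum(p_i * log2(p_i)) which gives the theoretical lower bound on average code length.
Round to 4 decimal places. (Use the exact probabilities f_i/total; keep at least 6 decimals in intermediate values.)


Per-symbol terms -p_i * log2(p_i) with p_i = f_i/60:
  p = 8/60 = 0.133333: log2(p) = -2.906891, -p*log2(p) = 0.387585
  p = 18/60 = 0.300000: log2(p) = -1.736966, -p*log2(p) = 0.521090
  p = 18/60 = 0.300000: log2(p) = -1.736966, -p*log2(p) = 0.521090
  p = 16/60 = 0.266667: log2(p) = -1.906891, -p*log2(p) = 0.508504
H = 0.387585 + 0.521090 + 0.521090 + 0.508504 = 1.938269

H = 1.9383 bits/symbol


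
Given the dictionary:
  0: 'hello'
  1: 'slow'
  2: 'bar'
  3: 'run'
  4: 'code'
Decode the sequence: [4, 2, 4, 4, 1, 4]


Look up each index in the dictionary:
  4 -> 'code'
  2 -> 'bar'
  4 -> 'code'
  4 -> 'code'
  1 -> 'slow'
  4 -> 'code'

Decoded: "code bar code code slow code"


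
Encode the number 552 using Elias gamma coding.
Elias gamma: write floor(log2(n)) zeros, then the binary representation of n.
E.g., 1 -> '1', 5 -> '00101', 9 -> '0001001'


num_bits = floor(log2(552)) + 1 = 10
leading_zeros = num_bits - 1 = 9
binary(552) = 1000101000

Elias gamma(552) = '000000000' + '1000101000' = 0000000001000101000 (19 bits)


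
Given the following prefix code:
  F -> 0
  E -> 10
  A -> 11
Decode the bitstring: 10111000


Decoding step by step:
Bits 10 -> E
Bits 11 -> A
Bits 10 -> E
Bits 0 -> F
Bits 0 -> F


Decoded message: EAEFF


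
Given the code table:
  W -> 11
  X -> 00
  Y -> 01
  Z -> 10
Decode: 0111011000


Decoding:
01 -> Y
11 -> W
01 -> Y
10 -> Z
00 -> X


Result: YWYZX


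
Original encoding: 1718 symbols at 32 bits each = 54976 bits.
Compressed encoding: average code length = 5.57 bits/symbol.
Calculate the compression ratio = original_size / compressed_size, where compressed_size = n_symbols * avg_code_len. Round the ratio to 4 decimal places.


original_size = n_symbols * orig_bits = 1718 * 32 = 54976 bits
compressed_size = n_symbols * avg_code_len = 1718 * 5.57 = 9569.26 bits
ratio = original_size / compressed_size = 54976 / 9569.26 = 5.7451

Compression ratio = 5.7451


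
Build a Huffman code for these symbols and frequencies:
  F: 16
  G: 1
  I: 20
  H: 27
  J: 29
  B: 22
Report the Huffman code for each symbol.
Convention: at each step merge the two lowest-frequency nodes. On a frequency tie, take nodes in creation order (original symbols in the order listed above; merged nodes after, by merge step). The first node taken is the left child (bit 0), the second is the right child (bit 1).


Huffman tree construction:
Step 1: Merge G(1) + F(16) = 17
Step 2: Merge (G+F)(17) + I(20) = 37
Step 3: Merge B(22) + H(27) = 49
Step 4: Merge J(29) + ((G+F)+I)(37) = 66
Step 5: Merge (B+H)(49) + (J+((G+F)+I))(66) = 115
Read each symbol's code off the tree from the root (left child = 0, right child = 1).

Codes:
  F: 1101 (length 4)
  G: 1100 (length 4)
  I: 111 (length 3)
  H: 01 (length 2)
  J: 10 (length 2)
  B: 00 (length 2)
Average code length: 284/115 = 2.4696 bits/symbol


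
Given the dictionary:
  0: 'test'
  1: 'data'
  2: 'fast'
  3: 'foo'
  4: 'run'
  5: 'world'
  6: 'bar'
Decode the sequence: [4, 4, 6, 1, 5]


Look up each index in the dictionary:
  4 -> 'run'
  4 -> 'run'
  6 -> 'bar'
  1 -> 'data'
  5 -> 'world'

Decoded: "run run bar data world"


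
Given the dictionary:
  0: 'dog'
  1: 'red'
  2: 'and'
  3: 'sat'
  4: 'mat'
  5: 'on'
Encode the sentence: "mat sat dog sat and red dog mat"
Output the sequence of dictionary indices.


Look up each word in the dictionary:
  'mat' -> 4
  'sat' -> 3
  'dog' -> 0
  'sat' -> 3
  'and' -> 2
  'red' -> 1
  'dog' -> 0
  'mat' -> 4

Encoded: [4, 3, 0, 3, 2, 1, 0, 4]


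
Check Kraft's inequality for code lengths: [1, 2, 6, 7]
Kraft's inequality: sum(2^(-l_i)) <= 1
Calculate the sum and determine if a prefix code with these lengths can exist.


Sum = 2^(-1) + 2^(-2) + 2^(-6) + 2^(-7)
    = 0.5 + 0.25 + 0.015625 + 0.0078125
    = 99/128 = 0.7734375
Since 0.7734375 <= 1, Kraft's inequality IS satisfied.
A prefix code with these lengths CAN exist.

Kraft sum = 0.7734375. Satisfied.


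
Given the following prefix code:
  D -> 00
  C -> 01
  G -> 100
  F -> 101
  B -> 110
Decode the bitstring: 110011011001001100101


Decoding step by step:
Bits 110 -> B
Bits 01 -> C
Bits 101 -> F
Bits 100 -> G
Bits 100 -> G
Bits 110 -> B
Bits 01 -> C
Bits 01 -> C


Decoded message: BCFGGBCC


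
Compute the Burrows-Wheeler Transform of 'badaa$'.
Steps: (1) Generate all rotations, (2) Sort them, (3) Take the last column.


Rotations (sorted):
  0: $badaa -> last char: a
  1: a$bada -> last char: a
  2: aa$bad -> last char: d
  3: adaa$b -> last char: b
  4: badaa$ -> last char: $
  5: daa$ba -> last char: a


BWT = aadb$a


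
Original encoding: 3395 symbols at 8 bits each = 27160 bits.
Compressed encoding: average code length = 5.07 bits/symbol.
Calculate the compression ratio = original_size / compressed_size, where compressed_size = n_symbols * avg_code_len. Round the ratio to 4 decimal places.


original_size = n_symbols * orig_bits = 3395 * 8 = 27160 bits
compressed_size = n_symbols * avg_code_len = 3395 * 5.07 = 17212.65 bits
ratio = original_size / compressed_size = 27160 / 17212.65 = 1.5779

Compression ratio = 1.5779


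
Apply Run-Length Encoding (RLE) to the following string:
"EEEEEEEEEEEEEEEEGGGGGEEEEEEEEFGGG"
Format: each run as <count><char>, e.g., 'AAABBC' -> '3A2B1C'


Scanning runs left to right:
  i=0: run of 'E' x 16 -> '16E'
  i=16: run of 'G' x 5 -> '5G'
  i=21: run of 'E' x 8 -> '8E'
  i=29: run of 'F' x 1 -> '1F'
  i=30: run of 'G' x 3 -> '3G'

RLE = 16E5G8E1F3G


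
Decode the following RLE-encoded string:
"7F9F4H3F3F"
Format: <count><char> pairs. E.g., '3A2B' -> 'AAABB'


Expanding each <count><char> pair:
  7F -> 'FFFFFFF'
  9F -> 'FFFFFFFFF'
  4H -> 'HHHH'
  3F -> 'FFF'
  3F -> 'FFF'

Decoded = FFFFFFFFFFFFFFFFHHHHFFFFFF


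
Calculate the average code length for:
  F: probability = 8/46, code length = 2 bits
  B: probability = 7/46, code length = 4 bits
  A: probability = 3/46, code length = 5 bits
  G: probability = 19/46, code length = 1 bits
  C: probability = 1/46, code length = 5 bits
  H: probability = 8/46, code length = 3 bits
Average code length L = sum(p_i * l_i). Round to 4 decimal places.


Weighted contributions p_i * l_i:
  F: (8/46) * 2 = 16/46
  B: (7/46) * 4 = 28/46
  A: (3/46) * 5 = 15/46
  G: (19/46) * 1 = 19/46
  C: (1/46) * 5 = 5/46
  H: (8/46) * 3 = 24/46
Sum = (16 + 28 + 15 + 19 + 5 + 24)/46 = 107/46

L = 107/46 = 2.3261 bits/symbol


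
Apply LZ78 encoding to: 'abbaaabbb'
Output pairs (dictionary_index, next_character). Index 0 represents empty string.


LZ78 encoding steps:
Dictionary: {0: ''}
Step 1: w='' (idx 0), next='a' -> output (0, 'a'), add 'a' as idx 1
Step 2: w='' (idx 0), next='b' -> output (0, 'b'), add 'b' as idx 2
Step 3: w='b' (idx 2), next='a' -> output (2, 'a'), add 'ba' as idx 3
Step 4: w='a' (idx 1), next='a' -> output (1, 'a'), add 'aa' as idx 4
Step 5: w='b' (idx 2), next='b' -> output (2, 'b'), add 'bb' as idx 5
Step 6: w='b' (idx 2), end of input -> output (2, '')


Encoded: [(0, 'a'), (0, 'b'), (2, 'a'), (1, 'a'), (2, 'b'), (2, '')]


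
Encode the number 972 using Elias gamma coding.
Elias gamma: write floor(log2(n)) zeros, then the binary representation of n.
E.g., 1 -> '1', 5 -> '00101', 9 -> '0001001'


num_bits = floor(log2(972)) + 1 = 10
leading_zeros = num_bits - 1 = 9
binary(972) = 1111001100

Elias gamma(972) = '000000000' + '1111001100' = 0000000001111001100 (19 bits)


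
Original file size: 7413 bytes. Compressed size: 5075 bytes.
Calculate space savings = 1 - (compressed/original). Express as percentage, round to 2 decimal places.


ratio = compressed/original = 5075/7413 = 0.684608
savings = 1 - ratio = 1 - 0.684608 = 0.315392
as a percentage: 0.315392 * 100 = 31.54%

Space savings = 1 - 5075/7413 = 31.54%


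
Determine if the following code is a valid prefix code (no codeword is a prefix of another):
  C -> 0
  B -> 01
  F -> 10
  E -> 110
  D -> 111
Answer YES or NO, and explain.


Checking each pair (does one codeword prefix another?):
  C='0' vs B='01': prefix -- VIOLATION

NO -- this is NOT a valid prefix code. C (0) is a prefix of B (01).


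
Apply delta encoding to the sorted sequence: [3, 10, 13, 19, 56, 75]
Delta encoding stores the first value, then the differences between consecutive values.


First value: 3
Deltas:
  10 - 3 = 7
  13 - 10 = 3
  19 - 13 = 6
  56 - 19 = 37
  75 - 56 = 19


Delta encoded: [3, 7, 3, 6, 37, 19]


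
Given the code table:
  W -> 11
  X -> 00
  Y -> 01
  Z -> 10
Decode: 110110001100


Decoding:
11 -> W
01 -> Y
10 -> Z
00 -> X
11 -> W
00 -> X


Result: WYZXWX


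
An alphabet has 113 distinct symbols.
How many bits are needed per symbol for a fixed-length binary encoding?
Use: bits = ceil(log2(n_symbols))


log2(113) = 6.8202
Bracket: 2^6 = 64 < 113 <= 2^7 = 128
So ceil(log2(113)) = 7

bits = ceil(log2(113)) = ceil(6.8202) = 7 bits


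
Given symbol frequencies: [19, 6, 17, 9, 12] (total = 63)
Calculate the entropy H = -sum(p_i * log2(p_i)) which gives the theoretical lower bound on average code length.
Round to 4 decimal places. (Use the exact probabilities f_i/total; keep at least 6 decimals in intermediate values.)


Per-symbol terms -p_i * log2(p_i) with p_i = f_i/63:
  p = 19/63 = 0.301587: log2(p) = -1.729352, -p*log2(p) = 0.521551
  p = 6/63 = 0.095238: log2(p) = -3.392317, -p*log2(p) = 0.323078
  p = 17/63 = 0.269841: log2(p) = -1.889817, -p*log2(p) = 0.509951
  p = 9/63 = 0.142857: log2(p) = -2.807355, -p*log2(p) = 0.401051
  p = 12/63 = 0.190476: log2(p) = -2.392317, -p*log2(p) = 0.455680
H = 0.521551 + 0.323078 + 0.509951 + 0.401051 + 0.455680 = 2.211311

H = 2.2113 bits/symbol


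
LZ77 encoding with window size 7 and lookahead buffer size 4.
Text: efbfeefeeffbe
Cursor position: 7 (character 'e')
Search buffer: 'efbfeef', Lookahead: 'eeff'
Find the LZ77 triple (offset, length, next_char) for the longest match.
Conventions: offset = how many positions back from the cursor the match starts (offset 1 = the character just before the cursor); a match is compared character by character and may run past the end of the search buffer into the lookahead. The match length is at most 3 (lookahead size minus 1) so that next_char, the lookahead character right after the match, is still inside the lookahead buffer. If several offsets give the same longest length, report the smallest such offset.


Try each offset into the search buffer:
  offset=1 (pos 6, char 'f'): match length 0
  offset=2 (pos 5, char 'e'): match length 1
  offset=3 (pos 4, char 'e'): match length 3
  offset=4 (pos 3, char 'f'): match length 0
  offset=5 (pos 2, char 'b'): match length 0
  offset=6 (pos 1, char 'f'): match length 0
  offset=7 (pos 0, char 'e'): match length 1
Longest match has length 3 at offset 3.
next_char = character at position 7 + 3 = 10 -> 'f'

Best match: offset=3, length=3 (matching 'eef' starting at position 4)
LZ77 triple: (3, 3, 'f')


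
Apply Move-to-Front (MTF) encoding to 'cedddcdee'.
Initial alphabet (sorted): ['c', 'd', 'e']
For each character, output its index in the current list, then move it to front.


MTF encoding:
'c': index 0 in ['c', 'd', 'e'] -> ['c', 'd', 'e']
'e': index 2 in ['c', 'd', 'e'] -> ['e', 'c', 'd']
'd': index 2 in ['e', 'c', 'd'] -> ['d', 'e', 'c']
'd': index 0 in ['d', 'e', 'c'] -> ['d', 'e', 'c']
'd': index 0 in ['d', 'e', 'c'] -> ['d', 'e', 'c']
'c': index 2 in ['d', 'e', 'c'] -> ['c', 'd', 'e']
'd': index 1 in ['c', 'd', 'e'] -> ['d', 'c', 'e']
'e': index 2 in ['d', 'c', 'e'] -> ['e', 'd', 'c']
'e': index 0 in ['e', 'd', 'c'] -> ['e', 'd', 'c']


Output: [0, 2, 2, 0, 0, 2, 1, 2, 0]


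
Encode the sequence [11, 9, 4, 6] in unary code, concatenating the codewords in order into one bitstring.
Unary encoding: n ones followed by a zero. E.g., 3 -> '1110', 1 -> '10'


Encode each number as n ones followed by a terminating 0:
  11 -> 111111111110 (12 bits)
  9 -> 1111111110 (10 bits)
  4 -> 11110 (5 bits)
  6 -> 1111110 (7 bits)
Total length = 12 + 10 + 5 + 7 = 34 bits.

Unary([11, 9, 4, 6]) = 1111111111101111111110111101111110 (34 bits)


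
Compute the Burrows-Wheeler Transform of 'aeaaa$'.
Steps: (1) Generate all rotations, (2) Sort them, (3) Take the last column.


Rotations (sorted):
  0: $aeaaa -> last char: a
  1: a$aeaa -> last char: a
  2: aa$aea -> last char: a
  3: aaa$ae -> last char: e
  4: aeaaa$ -> last char: $
  5: eaaa$a -> last char: a


BWT = aaae$a


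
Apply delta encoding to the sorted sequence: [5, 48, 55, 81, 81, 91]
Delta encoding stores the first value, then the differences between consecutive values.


First value: 5
Deltas:
  48 - 5 = 43
  55 - 48 = 7
  81 - 55 = 26
  81 - 81 = 0
  91 - 81 = 10


Delta encoded: [5, 43, 7, 26, 0, 10]


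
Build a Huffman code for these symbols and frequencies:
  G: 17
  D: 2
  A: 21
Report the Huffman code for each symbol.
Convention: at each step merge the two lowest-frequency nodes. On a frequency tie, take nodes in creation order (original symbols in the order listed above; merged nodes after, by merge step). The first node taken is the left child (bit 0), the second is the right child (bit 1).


Huffman tree construction:
Step 1: Merge D(2) + G(17) = 19
Step 2: Merge (D+G)(19) + A(21) = 40
Read each symbol's code off the tree from the root (left child = 0, right child = 1).

Codes:
  G: 01 (length 2)
  D: 00 (length 2)
  A: 1 (length 1)
Average code length: 59/40 = 1.4750 bits/symbol
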